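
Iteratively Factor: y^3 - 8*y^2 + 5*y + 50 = (y - 5)*(y^2 - 3*y - 10) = (y - 5)*(y + 2)*(y - 5)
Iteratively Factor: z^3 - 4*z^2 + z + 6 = (z - 3)*(z^2 - z - 2) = (z - 3)*(z + 1)*(z - 2)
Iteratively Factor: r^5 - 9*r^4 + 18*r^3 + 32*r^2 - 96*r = (r - 4)*(r^4 - 5*r^3 - 2*r^2 + 24*r) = r*(r - 4)*(r^3 - 5*r^2 - 2*r + 24) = r*(r - 4)^2*(r^2 - r - 6) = r*(r - 4)^2*(r - 3)*(r + 2)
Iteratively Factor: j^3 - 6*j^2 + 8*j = (j - 4)*(j^2 - 2*j) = (j - 4)*(j - 2)*(j)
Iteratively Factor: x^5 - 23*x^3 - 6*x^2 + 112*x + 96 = (x + 2)*(x^4 - 2*x^3 - 19*x^2 + 32*x + 48) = (x - 4)*(x + 2)*(x^3 + 2*x^2 - 11*x - 12) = (x - 4)*(x + 1)*(x + 2)*(x^2 + x - 12) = (x - 4)*(x - 3)*(x + 1)*(x + 2)*(x + 4)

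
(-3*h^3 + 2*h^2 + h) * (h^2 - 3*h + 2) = -3*h^5 + 11*h^4 - 11*h^3 + h^2 + 2*h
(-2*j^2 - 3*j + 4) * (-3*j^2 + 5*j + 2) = 6*j^4 - j^3 - 31*j^2 + 14*j + 8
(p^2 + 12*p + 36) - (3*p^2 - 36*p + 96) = -2*p^2 + 48*p - 60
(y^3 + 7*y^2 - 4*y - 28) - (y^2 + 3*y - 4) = y^3 + 6*y^2 - 7*y - 24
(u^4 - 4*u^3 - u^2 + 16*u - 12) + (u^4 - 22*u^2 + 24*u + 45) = 2*u^4 - 4*u^3 - 23*u^2 + 40*u + 33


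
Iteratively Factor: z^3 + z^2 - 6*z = (z)*(z^2 + z - 6) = z*(z + 3)*(z - 2)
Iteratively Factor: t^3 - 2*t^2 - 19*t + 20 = (t - 5)*(t^2 + 3*t - 4) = (t - 5)*(t + 4)*(t - 1)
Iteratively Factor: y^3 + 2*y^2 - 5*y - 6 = (y - 2)*(y^2 + 4*y + 3) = (y - 2)*(y + 1)*(y + 3)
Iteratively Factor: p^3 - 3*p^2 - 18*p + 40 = (p + 4)*(p^2 - 7*p + 10) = (p - 2)*(p + 4)*(p - 5)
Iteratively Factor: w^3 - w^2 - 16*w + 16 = (w + 4)*(w^2 - 5*w + 4) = (w - 1)*(w + 4)*(w - 4)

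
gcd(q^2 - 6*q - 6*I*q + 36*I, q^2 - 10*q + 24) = q - 6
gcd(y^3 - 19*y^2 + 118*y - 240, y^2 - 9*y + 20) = y - 5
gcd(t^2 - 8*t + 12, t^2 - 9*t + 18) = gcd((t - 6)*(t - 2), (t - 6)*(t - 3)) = t - 6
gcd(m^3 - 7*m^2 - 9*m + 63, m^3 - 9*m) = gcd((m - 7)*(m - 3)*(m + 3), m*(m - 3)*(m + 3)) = m^2 - 9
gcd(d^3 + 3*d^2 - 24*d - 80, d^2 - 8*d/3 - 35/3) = d - 5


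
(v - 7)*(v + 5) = v^2 - 2*v - 35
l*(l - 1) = l^2 - l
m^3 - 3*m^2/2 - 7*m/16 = m*(m - 7/4)*(m + 1/4)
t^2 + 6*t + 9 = (t + 3)^2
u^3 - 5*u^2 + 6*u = u*(u - 3)*(u - 2)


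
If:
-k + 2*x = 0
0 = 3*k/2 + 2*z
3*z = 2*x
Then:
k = 0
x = 0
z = 0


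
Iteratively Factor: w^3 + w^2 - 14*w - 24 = (w + 3)*(w^2 - 2*w - 8) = (w + 2)*(w + 3)*(w - 4)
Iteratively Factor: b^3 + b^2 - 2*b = (b + 2)*(b^2 - b) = (b - 1)*(b + 2)*(b)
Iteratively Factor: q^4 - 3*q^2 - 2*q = (q)*(q^3 - 3*q - 2) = q*(q + 1)*(q^2 - q - 2) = q*(q - 2)*(q + 1)*(q + 1)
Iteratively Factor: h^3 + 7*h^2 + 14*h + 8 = (h + 2)*(h^2 + 5*h + 4) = (h + 1)*(h + 2)*(h + 4)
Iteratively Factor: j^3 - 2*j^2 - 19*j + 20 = (j + 4)*(j^2 - 6*j + 5) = (j - 1)*(j + 4)*(j - 5)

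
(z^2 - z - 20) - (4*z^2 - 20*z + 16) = -3*z^2 + 19*z - 36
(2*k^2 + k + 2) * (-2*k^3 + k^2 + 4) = -4*k^5 - 3*k^3 + 10*k^2 + 4*k + 8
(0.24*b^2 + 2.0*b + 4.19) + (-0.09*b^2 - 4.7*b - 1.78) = 0.15*b^2 - 2.7*b + 2.41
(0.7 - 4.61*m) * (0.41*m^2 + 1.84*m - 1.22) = -1.8901*m^3 - 8.1954*m^2 + 6.9122*m - 0.854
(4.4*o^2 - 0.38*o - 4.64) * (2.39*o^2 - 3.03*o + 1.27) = 10.516*o^4 - 14.2402*o^3 - 4.3502*o^2 + 13.5766*o - 5.8928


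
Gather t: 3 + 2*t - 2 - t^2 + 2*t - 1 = -t^2 + 4*t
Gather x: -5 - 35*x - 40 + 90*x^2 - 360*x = 90*x^2 - 395*x - 45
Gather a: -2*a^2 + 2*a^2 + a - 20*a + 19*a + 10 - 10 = 0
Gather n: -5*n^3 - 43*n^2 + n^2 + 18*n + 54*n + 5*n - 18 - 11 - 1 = -5*n^3 - 42*n^2 + 77*n - 30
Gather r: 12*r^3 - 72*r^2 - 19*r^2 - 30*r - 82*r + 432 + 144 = 12*r^3 - 91*r^2 - 112*r + 576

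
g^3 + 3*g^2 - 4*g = g*(g - 1)*(g + 4)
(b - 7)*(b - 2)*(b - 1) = b^3 - 10*b^2 + 23*b - 14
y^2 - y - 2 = (y - 2)*(y + 1)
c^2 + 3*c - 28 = (c - 4)*(c + 7)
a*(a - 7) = a^2 - 7*a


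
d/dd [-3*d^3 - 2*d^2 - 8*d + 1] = -9*d^2 - 4*d - 8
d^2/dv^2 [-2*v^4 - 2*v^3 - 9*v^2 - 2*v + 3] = -24*v^2 - 12*v - 18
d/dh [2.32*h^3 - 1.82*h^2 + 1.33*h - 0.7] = 6.96*h^2 - 3.64*h + 1.33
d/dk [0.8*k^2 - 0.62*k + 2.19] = 1.6*k - 0.62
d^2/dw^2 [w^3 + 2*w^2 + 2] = 6*w + 4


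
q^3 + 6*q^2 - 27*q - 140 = (q - 5)*(q + 4)*(q + 7)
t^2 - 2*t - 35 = (t - 7)*(t + 5)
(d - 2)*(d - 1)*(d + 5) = d^3 + 2*d^2 - 13*d + 10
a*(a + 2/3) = a^2 + 2*a/3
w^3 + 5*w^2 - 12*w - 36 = (w - 3)*(w + 2)*(w + 6)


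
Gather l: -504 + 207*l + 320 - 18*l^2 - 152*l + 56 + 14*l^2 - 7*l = -4*l^2 + 48*l - 128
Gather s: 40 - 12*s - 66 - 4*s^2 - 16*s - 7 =-4*s^2 - 28*s - 33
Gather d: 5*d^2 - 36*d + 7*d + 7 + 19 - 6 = 5*d^2 - 29*d + 20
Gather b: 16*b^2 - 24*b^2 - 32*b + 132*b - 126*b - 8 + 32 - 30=-8*b^2 - 26*b - 6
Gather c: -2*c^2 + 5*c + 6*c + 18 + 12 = -2*c^2 + 11*c + 30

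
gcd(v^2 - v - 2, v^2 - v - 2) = v^2 - v - 2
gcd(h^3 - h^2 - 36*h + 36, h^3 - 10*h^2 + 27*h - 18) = h^2 - 7*h + 6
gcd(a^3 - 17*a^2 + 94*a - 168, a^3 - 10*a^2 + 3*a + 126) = a^2 - 13*a + 42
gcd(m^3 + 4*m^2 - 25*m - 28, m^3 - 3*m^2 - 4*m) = m^2 - 3*m - 4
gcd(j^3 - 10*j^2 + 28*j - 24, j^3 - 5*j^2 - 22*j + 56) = j - 2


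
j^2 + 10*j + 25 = (j + 5)^2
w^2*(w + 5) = w^3 + 5*w^2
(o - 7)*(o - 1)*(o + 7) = o^3 - o^2 - 49*o + 49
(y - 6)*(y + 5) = y^2 - y - 30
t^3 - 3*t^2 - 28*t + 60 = (t - 6)*(t - 2)*(t + 5)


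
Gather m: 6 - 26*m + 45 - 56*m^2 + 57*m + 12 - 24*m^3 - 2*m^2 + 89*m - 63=-24*m^3 - 58*m^2 + 120*m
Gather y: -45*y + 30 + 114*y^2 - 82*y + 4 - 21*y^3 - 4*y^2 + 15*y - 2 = -21*y^3 + 110*y^2 - 112*y + 32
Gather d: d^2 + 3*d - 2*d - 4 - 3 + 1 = d^2 + d - 6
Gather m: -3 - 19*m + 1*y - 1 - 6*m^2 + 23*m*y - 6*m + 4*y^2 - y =-6*m^2 + m*(23*y - 25) + 4*y^2 - 4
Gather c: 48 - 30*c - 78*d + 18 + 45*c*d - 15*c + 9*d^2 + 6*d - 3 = c*(45*d - 45) + 9*d^2 - 72*d + 63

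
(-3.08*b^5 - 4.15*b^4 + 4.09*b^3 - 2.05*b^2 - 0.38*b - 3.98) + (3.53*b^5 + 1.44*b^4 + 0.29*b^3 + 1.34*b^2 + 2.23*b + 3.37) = 0.45*b^5 - 2.71*b^4 + 4.38*b^3 - 0.71*b^2 + 1.85*b - 0.61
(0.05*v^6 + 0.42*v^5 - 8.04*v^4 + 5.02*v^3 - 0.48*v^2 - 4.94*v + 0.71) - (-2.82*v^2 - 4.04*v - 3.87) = 0.05*v^6 + 0.42*v^5 - 8.04*v^4 + 5.02*v^3 + 2.34*v^2 - 0.9*v + 4.58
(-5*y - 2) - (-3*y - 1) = -2*y - 1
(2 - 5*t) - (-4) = 6 - 5*t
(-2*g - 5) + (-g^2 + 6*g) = -g^2 + 4*g - 5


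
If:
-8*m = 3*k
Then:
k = -8*m/3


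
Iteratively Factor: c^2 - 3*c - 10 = (c + 2)*(c - 5)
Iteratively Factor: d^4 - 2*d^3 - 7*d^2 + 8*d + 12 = (d - 3)*(d^3 + d^2 - 4*d - 4) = (d - 3)*(d + 2)*(d^2 - d - 2) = (d - 3)*(d - 2)*(d + 2)*(d + 1)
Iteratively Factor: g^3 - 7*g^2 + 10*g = (g)*(g^2 - 7*g + 10) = g*(g - 5)*(g - 2)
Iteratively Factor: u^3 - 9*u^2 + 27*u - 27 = (u - 3)*(u^2 - 6*u + 9) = (u - 3)^2*(u - 3)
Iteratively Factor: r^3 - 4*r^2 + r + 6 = (r - 3)*(r^2 - r - 2) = (r - 3)*(r - 2)*(r + 1)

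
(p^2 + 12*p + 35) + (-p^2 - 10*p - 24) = 2*p + 11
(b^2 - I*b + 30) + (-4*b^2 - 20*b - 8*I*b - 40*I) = -3*b^2 - 20*b - 9*I*b + 30 - 40*I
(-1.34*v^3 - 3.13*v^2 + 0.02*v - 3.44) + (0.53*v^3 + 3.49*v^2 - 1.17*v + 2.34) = -0.81*v^3 + 0.36*v^2 - 1.15*v - 1.1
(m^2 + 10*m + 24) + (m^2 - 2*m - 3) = 2*m^2 + 8*m + 21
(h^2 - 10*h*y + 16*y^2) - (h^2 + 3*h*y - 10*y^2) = -13*h*y + 26*y^2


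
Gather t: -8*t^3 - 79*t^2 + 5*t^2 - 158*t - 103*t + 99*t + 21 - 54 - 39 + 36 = -8*t^3 - 74*t^2 - 162*t - 36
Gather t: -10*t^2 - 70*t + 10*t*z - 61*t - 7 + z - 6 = -10*t^2 + t*(10*z - 131) + z - 13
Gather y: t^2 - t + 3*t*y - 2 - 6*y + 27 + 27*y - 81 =t^2 - t + y*(3*t + 21) - 56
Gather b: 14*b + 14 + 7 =14*b + 21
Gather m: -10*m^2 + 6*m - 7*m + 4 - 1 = -10*m^2 - m + 3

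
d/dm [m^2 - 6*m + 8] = 2*m - 6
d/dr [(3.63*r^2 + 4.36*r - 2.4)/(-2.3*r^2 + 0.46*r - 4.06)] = (11.6978*r^2 - 40.5156*r - 16.5976)/(5.29*r^4 - 2.116*r^3 + 18.8876*r^2 - 3.7352*r + 16.4836)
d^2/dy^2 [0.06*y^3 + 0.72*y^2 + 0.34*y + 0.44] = 0.36*y + 1.44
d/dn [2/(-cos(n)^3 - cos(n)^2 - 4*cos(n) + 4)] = 2*(3*sin(n)^2 - 2*cos(n) - 7)*sin(n)/(cos(n)^3 + cos(n)^2 + 4*cos(n) - 4)^2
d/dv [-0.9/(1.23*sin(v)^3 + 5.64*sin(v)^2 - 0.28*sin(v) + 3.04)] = (3.321*sin(v)^2 + 10.152*sin(v) - 0.252)*cos(v)/(1.23*sin(v)^3 + 5.64*sin(v)^2 - 0.28*sin(v) + 3.04)^2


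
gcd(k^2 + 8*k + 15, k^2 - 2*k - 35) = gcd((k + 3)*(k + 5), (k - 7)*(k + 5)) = k + 5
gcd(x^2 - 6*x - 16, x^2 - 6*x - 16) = x^2 - 6*x - 16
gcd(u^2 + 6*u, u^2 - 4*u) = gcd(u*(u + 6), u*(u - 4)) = u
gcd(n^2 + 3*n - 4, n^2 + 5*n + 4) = n + 4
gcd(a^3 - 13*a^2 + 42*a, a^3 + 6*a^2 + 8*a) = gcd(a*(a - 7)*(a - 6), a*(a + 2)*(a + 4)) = a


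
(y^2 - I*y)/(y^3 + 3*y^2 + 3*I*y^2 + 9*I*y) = (y - I)/(y^2 + 3*y*(1 + I) + 9*I)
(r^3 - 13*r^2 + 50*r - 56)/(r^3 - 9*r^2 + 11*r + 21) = (r^2 - 6*r + 8)/(r^2 - 2*r - 3)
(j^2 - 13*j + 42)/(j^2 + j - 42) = (j - 7)/(j + 7)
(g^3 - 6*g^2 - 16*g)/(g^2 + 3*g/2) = 2*(g^2 - 6*g - 16)/(2*g + 3)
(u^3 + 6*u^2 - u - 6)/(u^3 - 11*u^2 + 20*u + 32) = (u^2 + 5*u - 6)/(u^2 - 12*u + 32)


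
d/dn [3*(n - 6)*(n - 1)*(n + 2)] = 9*n^2 - 30*n - 24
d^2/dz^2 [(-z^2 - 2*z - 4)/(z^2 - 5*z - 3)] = 14*(-z^3 - 3*z^2 + 6*z - 13)/(z^6 - 15*z^5 + 66*z^4 - 35*z^3 - 198*z^2 - 135*z - 27)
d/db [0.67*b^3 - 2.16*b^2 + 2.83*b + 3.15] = 2.01*b^2 - 4.32*b + 2.83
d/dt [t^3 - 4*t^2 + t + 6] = 3*t^2 - 8*t + 1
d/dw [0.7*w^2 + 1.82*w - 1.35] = 1.4*w + 1.82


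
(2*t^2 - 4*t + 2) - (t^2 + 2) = t^2 - 4*t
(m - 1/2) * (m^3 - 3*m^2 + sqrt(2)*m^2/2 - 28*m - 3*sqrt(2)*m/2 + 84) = m^4 - 7*m^3/2 + sqrt(2)*m^3/2 - 53*m^2/2 - 7*sqrt(2)*m^2/4 + 3*sqrt(2)*m/4 + 98*m - 42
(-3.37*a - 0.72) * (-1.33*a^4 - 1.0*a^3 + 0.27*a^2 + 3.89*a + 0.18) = 4.4821*a^5 + 4.3276*a^4 - 0.1899*a^3 - 13.3037*a^2 - 3.4074*a - 0.1296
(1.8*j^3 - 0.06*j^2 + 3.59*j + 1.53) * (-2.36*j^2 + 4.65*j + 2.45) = -4.248*j^5 + 8.5116*j^4 - 4.3414*j^3 + 12.9357*j^2 + 15.91*j + 3.7485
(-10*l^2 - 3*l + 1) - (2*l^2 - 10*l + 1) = -12*l^2 + 7*l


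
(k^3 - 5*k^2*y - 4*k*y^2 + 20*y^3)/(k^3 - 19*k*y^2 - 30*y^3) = (k - 2*y)/(k + 3*y)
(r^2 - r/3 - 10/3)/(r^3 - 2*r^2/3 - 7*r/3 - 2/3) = (3*r + 5)/(3*r^2 + 4*r + 1)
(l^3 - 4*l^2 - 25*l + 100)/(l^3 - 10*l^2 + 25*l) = (l^2 + l - 20)/(l*(l - 5))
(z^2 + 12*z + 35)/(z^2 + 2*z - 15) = (z + 7)/(z - 3)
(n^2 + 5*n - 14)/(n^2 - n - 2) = (n + 7)/(n + 1)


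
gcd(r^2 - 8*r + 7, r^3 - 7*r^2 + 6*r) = r - 1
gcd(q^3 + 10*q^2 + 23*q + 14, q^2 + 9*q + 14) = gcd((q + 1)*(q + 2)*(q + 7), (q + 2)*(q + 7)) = q^2 + 9*q + 14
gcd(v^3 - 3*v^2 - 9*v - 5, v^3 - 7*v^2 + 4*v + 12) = v + 1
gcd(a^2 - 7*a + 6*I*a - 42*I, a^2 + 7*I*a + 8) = 1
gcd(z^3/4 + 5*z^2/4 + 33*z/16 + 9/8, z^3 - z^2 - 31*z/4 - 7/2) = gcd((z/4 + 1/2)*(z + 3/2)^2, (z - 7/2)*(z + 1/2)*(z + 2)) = z + 2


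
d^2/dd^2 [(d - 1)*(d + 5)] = 2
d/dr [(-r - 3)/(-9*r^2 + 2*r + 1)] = (-9*r^2 - 54*r + 5)/(81*r^4 - 36*r^3 - 14*r^2 + 4*r + 1)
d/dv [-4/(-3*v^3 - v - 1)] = 4*(-9*v^2 - 1)/(3*v^3 + v + 1)^2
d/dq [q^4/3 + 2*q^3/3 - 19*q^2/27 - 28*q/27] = 4*q^3/3 + 2*q^2 - 38*q/27 - 28/27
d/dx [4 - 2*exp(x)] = -2*exp(x)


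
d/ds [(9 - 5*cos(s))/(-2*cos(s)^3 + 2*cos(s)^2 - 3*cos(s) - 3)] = 8*(10*cos(s)^3 - 32*cos(s)^2 + 18*cos(s) - 21)*sin(s)/(4*sin(s)^2 + 9*cos(s) + cos(3*s) + 2)^2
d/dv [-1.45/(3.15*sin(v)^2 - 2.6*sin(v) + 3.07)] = (9.135*sin(v) - 3.77)*cos(v)/(3.15*sin(v)^2 - 2.6*sin(v) + 3.07)^2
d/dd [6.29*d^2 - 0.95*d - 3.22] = 12.58*d - 0.95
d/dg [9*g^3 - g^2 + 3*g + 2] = 27*g^2 - 2*g + 3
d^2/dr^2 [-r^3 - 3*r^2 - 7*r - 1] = -6*r - 6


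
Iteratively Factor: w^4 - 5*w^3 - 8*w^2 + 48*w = (w - 4)*(w^3 - w^2 - 12*w) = (w - 4)^2*(w^2 + 3*w) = w*(w - 4)^2*(w + 3)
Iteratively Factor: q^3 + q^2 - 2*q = (q - 1)*(q^2 + 2*q) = q*(q - 1)*(q + 2)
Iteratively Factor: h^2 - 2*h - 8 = (h - 4)*(h + 2)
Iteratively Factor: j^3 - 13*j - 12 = (j - 4)*(j^2 + 4*j + 3) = (j - 4)*(j + 3)*(j + 1)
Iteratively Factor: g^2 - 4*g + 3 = (g - 3)*(g - 1)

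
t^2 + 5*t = t*(t + 5)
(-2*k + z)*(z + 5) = -2*k*z - 10*k + z^2 + 5*z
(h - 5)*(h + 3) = h^2 - 2*h - 15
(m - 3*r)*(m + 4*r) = m^2 + m*r - 12*r^2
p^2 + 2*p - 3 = (p - 1)*(p + 3)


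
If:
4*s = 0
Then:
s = 0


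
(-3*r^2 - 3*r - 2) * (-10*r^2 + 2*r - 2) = 30*r^4 + 24*r^3 + 20*r^2 + 2*r + 4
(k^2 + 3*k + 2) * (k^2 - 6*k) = k^4 - 3*k^3 - 16*k^2 - 12*k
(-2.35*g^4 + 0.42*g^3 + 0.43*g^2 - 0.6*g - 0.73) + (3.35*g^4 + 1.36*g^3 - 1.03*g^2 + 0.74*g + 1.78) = 1.0*g^4 + 1.78*g^3 - 0.6*g^2 + 0.14*g + 1.05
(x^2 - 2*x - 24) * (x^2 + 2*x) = x^4 - 28*x^2 - 48*x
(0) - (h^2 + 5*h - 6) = -h^2 - 5*h + 6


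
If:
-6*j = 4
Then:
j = -2/3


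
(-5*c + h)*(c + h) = -5*c^2 - 4*c*h + h^2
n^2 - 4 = (n - 2)*(n + 2)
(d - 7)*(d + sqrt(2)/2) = d^2 - 7*d + sqrt(2)*d/2 - 7*sqrt(2)/2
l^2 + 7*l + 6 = (l + 1)*(l + 6)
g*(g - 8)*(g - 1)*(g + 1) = g^4 - 8*g^3 - g^2 + 8*g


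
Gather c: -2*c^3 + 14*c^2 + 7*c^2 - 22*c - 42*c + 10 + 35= -2*c^3 + 21*c^2 - 64*c + 45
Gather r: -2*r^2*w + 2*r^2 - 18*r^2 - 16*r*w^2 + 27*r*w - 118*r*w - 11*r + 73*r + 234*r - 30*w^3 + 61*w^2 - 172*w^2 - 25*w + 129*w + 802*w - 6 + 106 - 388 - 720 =r^2*(-2*w - 16) + r*(-16*w^2 - 91*w + 296) - 30*w^3 - 111*w^2 + 906*w - 1008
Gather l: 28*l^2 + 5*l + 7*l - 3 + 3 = 28*l^2 + 12*l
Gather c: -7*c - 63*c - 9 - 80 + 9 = -70*c - 80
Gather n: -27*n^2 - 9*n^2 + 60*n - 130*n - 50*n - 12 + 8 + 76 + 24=-36*n^2 - 120*n + 96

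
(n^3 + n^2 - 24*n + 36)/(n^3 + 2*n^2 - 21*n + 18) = (n - 2)/(n - 1)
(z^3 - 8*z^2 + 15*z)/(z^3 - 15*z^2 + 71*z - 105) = z/(z - 7)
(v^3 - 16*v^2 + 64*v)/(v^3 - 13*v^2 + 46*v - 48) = v*(v - 8)/(v^2 - 5*v + 6)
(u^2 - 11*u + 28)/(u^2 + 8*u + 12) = (u^2 - 11*u + 28)/(u^2 + 8*u + 12)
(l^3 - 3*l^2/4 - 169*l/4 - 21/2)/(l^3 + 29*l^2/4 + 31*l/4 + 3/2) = (l - 7)/(l + 1)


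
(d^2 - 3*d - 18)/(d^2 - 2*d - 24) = (d + 3)/(d + 4)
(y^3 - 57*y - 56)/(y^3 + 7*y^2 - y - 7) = (y - 8)/(y - 1)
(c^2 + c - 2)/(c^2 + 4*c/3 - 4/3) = 3*(c - 1)/(3*c - 2)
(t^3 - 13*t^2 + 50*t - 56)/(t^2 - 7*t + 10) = (t^2 - 11*t + 28)/(t - 5)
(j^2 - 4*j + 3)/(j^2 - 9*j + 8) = (j - 3)/(j - 8)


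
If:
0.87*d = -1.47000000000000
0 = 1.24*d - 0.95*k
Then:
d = -1.69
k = -2.21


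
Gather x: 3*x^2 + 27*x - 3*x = 3*x^2 + 24*x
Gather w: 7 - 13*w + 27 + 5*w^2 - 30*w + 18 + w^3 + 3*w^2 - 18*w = w^3 + 8*w^2 - 61*w + 52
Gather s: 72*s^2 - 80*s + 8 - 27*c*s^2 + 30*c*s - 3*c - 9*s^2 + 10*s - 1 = -3*c + s^2*(63 - 27*c) + s*(30*c - 70) + 7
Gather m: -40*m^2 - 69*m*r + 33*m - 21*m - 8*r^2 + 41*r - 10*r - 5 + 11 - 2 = -40*m^2 + m*(12 - 69*r) - 8*r^2 + 31*r + 4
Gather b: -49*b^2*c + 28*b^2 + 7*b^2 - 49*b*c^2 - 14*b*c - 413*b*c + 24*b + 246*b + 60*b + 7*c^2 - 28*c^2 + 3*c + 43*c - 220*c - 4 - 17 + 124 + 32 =b^2*(35 - 49*c) + b*(-49*c^2 - 427*c + 330) - 21*c^2 - 174*c + 135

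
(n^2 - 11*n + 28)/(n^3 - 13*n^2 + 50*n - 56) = 1/(n - 2)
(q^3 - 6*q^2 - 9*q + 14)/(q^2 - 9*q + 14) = (q^2 + q - 2)/(q - 2)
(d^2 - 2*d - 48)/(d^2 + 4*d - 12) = (d - 8)/(d - 2)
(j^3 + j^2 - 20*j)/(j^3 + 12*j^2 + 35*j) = (j - 4)/(j + 7)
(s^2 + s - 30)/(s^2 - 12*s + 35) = (s + 6)/(s - 7)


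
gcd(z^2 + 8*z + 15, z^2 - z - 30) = z + 5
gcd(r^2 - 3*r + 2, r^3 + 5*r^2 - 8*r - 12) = r - 2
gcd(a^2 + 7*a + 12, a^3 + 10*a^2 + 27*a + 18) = a + 3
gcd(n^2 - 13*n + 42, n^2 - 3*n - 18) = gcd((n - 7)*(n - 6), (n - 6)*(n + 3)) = n - 6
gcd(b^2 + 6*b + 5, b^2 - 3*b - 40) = b + 5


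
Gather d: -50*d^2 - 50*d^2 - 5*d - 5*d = -100*d^2 - 10*d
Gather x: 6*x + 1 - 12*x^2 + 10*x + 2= -12*x^2 + 16*x + 3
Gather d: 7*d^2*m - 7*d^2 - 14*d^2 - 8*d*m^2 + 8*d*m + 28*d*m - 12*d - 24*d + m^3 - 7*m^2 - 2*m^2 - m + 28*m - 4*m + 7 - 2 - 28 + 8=d^2*(7*m - 21) + d*(-8*m^2 + 36*m - 36) + m^3 - 9*m^2 + 23*m - 15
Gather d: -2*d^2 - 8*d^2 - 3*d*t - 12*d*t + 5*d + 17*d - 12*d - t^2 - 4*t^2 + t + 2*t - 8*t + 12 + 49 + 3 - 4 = -10*d^2 + d*(10 - 15*t) - 5*t^2 - 5*t + 60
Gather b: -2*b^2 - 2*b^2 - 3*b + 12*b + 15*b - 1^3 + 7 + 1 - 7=-4*b^2 + 24*b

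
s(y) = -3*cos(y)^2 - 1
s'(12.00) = -2.72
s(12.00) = -3.14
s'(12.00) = -2.72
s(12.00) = -3.14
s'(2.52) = -2.84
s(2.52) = -2.98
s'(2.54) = -2.80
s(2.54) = -3.04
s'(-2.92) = 1.29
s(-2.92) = -3.86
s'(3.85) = 2.96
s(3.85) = -2.73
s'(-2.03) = 2.38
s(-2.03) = -1.59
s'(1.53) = 0.24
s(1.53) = -1.00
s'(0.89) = 2.93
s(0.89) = -2.19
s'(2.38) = -3.00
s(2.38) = -2.57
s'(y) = 6*sin(y)*cos(y)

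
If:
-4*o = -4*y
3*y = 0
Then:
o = 0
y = 0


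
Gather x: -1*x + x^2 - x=x^2 - 2*x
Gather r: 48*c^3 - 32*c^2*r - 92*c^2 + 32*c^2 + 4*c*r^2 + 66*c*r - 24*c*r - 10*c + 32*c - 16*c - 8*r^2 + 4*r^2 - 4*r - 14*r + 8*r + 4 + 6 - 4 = 48*c^3 - 60*c^2 + 6*c + r^2*(4*c - 4) + r*(-32*c^2 + 42*c - 10) + 6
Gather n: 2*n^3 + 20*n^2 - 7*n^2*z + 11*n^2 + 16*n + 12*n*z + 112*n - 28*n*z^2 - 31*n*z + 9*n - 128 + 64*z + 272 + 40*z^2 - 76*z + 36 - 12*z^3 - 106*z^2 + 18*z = 2*n^3 + n^2*(31 - 7*z) + n*(-28*z^2 - 19*z + 137) - 12*z^3 - 66*z^2 + 6*z + 180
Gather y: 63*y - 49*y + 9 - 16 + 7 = 14*y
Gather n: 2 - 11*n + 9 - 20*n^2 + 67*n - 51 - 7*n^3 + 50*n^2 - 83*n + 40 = -7*n^3 + 30*n^2 - 27*n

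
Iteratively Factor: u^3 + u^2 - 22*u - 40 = (u + 2)*(u^2 - u - 20) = (u + 2)*(u + 4)*(u - 5)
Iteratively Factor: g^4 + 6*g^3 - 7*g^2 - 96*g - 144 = (g + 3)*(g^3 + 3*g^2 - 16*g - 48) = (g - 4)*(g + 3)*(g^2 + 7*g + 12) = (g - 4)*(g + 3)*(g + 4)*(g + 3)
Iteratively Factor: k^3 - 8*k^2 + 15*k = (k)*(k^2 - 8*k + 15) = k*(k - 3)*(k - 5)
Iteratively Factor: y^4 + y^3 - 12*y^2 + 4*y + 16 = (y + 1)*(y^3 - 12*y + 16) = (y + 1)*(y + 4)*(y^2 - 4*y + 4) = (y - 2)*(y + 1)*(y + 4)*(y - 2)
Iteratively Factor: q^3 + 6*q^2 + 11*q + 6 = (q + 3)*(q^2 + 3*q + 2) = (q + 1)*(q + 3)*(q + 2)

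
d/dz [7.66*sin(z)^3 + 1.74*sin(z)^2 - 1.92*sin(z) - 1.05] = (22.98*sin(z)^2 + 3.48*sin(z) - 1.92)*cos(z)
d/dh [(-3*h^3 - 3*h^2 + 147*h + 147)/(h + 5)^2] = 3*(-h^3 - 15*h^2 - 59*h + 147)/(h^3 + 15*h^2 + 75*h + 125)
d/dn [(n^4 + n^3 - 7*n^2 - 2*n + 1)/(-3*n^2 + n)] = (-6*n^5 + 2*n^3 - 13*n^2 + 6*n - 1)/(n^2*(9*n^2 - 6*n + 1))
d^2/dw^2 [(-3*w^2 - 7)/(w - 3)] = -68/(w^3 - 9*w^2 + 27*w - 27)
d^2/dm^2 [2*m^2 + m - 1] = 4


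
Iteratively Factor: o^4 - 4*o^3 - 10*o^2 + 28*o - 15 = (o - 5)*(o^3 + o^2 - 5*o + 3) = (o - 5)*(o - 1)*(o^2 + 2*o - 3) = (o - 5)*(o - 1)*(o + 3)*(o - 1)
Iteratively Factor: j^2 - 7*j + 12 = (j - 4)*(j - 3)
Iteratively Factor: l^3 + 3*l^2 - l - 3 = (l + 1)*(l^2 + 2*l - 3) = (l - 1)*(l + 1)*(l + 3)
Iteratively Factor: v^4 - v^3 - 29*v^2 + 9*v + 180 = (v - 3)*(v^3 + 2*v^2 - 23*v - 60) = (v - 3)*(v + 3)*(v^2 - v - 20) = (v - 5)*(v - 3)*(v + 3)*(v + 4)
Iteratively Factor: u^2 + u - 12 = (u + 4)*(u - 3)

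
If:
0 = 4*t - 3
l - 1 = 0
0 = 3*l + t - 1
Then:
No Solution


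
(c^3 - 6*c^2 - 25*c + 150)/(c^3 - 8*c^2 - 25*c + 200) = (c - 6)/(c - 8)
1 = 1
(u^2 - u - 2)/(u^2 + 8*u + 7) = (u - 2)/(u + 7)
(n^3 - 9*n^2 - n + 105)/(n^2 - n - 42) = (n^2 - 2*n - 15)/(n + 6)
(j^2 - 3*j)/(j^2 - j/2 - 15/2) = 2*j/(2*j + 5)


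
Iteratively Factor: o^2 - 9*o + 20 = (o - 5)*(o - 4)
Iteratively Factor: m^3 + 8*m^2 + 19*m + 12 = (m + 3)*(m^2 + 5*m + 4) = (m + 1)*(m + 3)*(m + 4)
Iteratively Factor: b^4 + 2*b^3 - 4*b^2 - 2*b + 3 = (b + 1)*(b^3 + b^2 - 5*b + 3) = (b - 1)*(b + 1)*(b^2 + 2*b - 3) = (b - 1)*(b + 1)*(b + 3)*(b - 1)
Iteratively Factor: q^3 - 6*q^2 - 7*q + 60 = (q - 4)*(q^2 - 2*q - 15) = (q - 4)*(q + 3)*(q - 5)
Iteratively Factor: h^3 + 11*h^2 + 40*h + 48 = (h + 4)*(h^2 + 7*h + 12) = (h + 3)*(h + 4)*(h + 4)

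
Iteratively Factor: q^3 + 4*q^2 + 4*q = (q)*(q^2 + 4*q + 4) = q*(q + 2)*(q + 2)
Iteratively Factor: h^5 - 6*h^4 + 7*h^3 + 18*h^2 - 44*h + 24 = (h - 2)*(h^4 - 4*h^3 - h^2 + 16*h - 12) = (h - 2)*(h - 1)*(h^3 - 3*h^2 - 4*h + 12) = (h - 2)^2*(h - 1)*(h^2 - h - 6) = (h - 2)^2*(h - 1)*(h + 2)*(h - 3)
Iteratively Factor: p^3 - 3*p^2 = (p)*(p^2 - 3*p) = p^2*(p - 3)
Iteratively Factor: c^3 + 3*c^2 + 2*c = (c + 1)*(c^2 + 2*c) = c*(c + 1)*(c + 2)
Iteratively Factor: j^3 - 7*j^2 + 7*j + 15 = (j - 3)*(j^2 - 4*j - 5) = (j - 5)*(j - 3)*(j + 1)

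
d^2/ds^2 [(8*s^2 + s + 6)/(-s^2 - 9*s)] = 2*(71*s^3 - 18*s^2 - 162*s - 486)/(s^3*(s^3 + 27*s^2 + 243*s + 729))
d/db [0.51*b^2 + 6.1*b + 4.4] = 1.02*b + 6.1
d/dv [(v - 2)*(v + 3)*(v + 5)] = 3*v^2 + 12*v - 1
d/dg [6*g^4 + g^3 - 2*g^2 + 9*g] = 24*g^3 + 3*g^2 - 4*g + 9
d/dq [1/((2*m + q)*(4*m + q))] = 2*(-3*m - q)/(64*m^4 + 96*m^3*q + 52*m^2*q^2 + 12*m*q^3 + q^4)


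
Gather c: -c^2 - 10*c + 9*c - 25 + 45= -c^2 - c + 20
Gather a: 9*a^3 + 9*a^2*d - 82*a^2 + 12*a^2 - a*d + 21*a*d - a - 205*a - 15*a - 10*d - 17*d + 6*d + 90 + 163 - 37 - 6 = 9*a^3 + a^2*(9*d - 70) + a*(20*d - 221) - 21*d + 210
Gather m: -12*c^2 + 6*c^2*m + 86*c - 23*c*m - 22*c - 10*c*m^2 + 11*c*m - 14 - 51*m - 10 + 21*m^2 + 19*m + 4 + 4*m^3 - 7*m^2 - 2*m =-12*c^2 + 64*c + 4*m^3 + m^2*(14 - 10*c) + m*(6*c^2 - 12*c - 34) - 20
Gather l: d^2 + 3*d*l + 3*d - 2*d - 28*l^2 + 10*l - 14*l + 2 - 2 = d^2 + d - 28*l^2 + l*(3*d - 4)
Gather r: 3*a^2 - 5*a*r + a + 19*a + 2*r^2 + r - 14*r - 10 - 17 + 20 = 3*a^2 + 20*a + 2*r^2 + r*(-5*a - 13) - 7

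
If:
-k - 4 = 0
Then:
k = -4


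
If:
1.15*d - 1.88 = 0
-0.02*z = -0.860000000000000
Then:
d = 1.63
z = 43.00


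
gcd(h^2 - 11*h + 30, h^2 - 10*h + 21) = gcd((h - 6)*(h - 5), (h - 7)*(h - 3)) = 1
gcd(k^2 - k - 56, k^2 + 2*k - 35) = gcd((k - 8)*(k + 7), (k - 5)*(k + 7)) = k + 7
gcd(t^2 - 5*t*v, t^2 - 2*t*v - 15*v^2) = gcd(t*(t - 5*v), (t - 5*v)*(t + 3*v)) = t - 5*v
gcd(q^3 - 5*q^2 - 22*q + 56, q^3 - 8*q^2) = 1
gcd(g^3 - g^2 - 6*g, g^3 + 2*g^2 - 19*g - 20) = 1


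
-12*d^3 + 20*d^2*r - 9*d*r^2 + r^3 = (-6*d + r)*(-2*d + r)*(-d + r)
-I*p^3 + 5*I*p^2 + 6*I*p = p*(p - 6)*(-I*p - I)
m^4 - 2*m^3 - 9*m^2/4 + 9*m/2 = m*(m - 2)*(m - 3/2)*(m + 3/2)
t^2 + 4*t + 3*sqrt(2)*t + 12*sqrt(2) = (t + 4)*(t + 3*sqrt(2))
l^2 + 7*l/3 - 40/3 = (l - 8/3)*(l + 5)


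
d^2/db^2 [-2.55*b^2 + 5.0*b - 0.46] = -5.10000000000000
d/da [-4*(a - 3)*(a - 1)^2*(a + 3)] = -16*a^3 + 24*a^2 + 64*a - 72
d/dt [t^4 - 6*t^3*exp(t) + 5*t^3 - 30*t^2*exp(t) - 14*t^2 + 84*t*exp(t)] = -6*t^3*exp(t) + 4*t^3 - 48*t^2*exp(t) + 15*t^2 + 24*t*exp(t) - 28*t + 84*exp(t)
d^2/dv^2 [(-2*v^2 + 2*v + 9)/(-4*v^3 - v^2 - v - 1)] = 2*(32*v^6 - 96*v^5 - 912*v^4 - 340*v^3 - 93*v^2 + 87*v + 4)/(64*v^9 + 48*v^8 + 60*v^7 + 73*v^6 + 39*v^5 + 30*v^4 + 19*v^3 + 6*v^2 + 3*v + 1)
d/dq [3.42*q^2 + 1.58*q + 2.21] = 6.84*q + 1.58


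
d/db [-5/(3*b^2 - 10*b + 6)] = 10*(3*b - 5)/(3*b^2 - 10*b + 6)^2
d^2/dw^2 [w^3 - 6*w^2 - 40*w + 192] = 6*w - 12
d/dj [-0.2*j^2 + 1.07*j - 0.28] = 1.07 - 0.4*j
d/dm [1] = 0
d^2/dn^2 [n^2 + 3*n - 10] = 2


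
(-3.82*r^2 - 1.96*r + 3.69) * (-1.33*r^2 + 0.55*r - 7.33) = 5.0806*r^4 + 0.5058*r^3 + 22.0149*r^2 + 16.3963*r - 27.0477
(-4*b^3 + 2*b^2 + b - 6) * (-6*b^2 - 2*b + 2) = 24*b^5 - 4*b^4 - 18*b^3 + 38*b^2 + 14*b - 12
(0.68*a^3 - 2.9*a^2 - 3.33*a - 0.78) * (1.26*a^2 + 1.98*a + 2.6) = 0.8568*a^5 - 2.3076*a^4 - 8.1698*a^3 - 15.1162*a^2 - 10.2024*a - 2.028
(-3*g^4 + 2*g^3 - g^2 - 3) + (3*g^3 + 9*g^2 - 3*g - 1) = -3*g^4 + 5*g^3 + 8*g^2 - 3*g - 4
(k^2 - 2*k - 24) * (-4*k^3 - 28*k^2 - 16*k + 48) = -4*k^5 - 20*k^4 + 136*k^3 + 752*k^2 + 288*k - 1152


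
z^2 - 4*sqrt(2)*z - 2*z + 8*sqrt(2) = (z - 2)*(z - 4*sqrt(2))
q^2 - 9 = (q - 3)*(q + 3)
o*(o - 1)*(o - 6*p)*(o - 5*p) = o^4 - 11*o^3*p - o^3 + 30*o^2*p^2 + 11*o^2*p - 30*o*p^2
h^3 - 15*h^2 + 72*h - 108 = (h - 6)^2*(h - 3)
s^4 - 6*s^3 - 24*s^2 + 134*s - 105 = (s - 7)*(s - 3)*(s - 1)*(s + 5)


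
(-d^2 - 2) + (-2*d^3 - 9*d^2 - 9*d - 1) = -2*d^3 - 10*d^2 - 9*d - 3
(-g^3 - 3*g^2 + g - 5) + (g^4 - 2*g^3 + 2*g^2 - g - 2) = g^4 - 3*g^3 - g^2 - 7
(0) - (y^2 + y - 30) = -y^2 - y + 30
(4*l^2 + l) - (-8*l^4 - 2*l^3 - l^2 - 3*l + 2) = 8*l^4 + 2*l^3 + 5*l^2 + 4*l - 2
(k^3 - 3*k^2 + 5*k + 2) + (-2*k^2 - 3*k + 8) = k^3 - 5*k^2 + 2*k + 10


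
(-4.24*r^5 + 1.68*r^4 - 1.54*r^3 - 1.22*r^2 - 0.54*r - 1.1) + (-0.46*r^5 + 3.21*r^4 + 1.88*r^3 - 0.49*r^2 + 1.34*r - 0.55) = -4.7*r^5 + 4.89*r^4 + 0.34*r^3 - 1.71*r^2 + 0.8*r - 1.65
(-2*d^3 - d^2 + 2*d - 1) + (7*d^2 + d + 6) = -2*d^3 + 6*d^2 + 3*d + 5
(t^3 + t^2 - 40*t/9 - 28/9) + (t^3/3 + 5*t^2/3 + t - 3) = 4*t^3/3 + 8*t^2/3 - 31*t/9 - 55/9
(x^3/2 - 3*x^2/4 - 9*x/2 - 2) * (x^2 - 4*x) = x^5/2 - 11*x^4/4 - 3*x^3/2 + 16*x^2 + 8*x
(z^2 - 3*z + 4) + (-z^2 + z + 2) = 6 - 2*z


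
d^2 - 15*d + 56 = (d - 8)*(d - 7)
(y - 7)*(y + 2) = y^2 - 5*y - 14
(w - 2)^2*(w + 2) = w^3 - 2*w^2 - 4*w + 8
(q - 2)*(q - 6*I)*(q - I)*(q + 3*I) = q^4 - 2*q^3 - 4*I*q^3 + 15*q^2 + 8*I*q^2 - 30*q - 18*I*q + 36*I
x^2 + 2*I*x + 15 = (x - 3*I)*(x + 5*I)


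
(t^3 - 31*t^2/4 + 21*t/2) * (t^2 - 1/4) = t^5 - 31*t^4/4 + 41*t^3/4 + 31*t^2/16 - 21*t/8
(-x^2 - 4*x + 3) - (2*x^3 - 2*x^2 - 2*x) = -2*x^3 + x^2 - 2*x + 3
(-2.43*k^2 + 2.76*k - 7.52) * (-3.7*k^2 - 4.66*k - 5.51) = 8.991*k^4 + 1.1118*k^3 + 28.3517*k^2 + 19.8356*k + 41.4352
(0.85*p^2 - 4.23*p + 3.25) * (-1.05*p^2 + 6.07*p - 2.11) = -0.8925*p^4 + 9.601*p^3 - 30.8821*p^2 + 28.6528*p - 6.8575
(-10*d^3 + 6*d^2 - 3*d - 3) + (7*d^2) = -10*d^3 + 13*d^2 - 3*d - 3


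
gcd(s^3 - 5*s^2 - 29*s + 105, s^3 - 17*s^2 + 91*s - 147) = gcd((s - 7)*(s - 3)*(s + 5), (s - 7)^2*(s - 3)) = s^2 - 10*s + 21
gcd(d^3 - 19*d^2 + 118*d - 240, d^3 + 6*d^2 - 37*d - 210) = d - 6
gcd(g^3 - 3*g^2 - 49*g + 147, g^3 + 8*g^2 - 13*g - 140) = g + 7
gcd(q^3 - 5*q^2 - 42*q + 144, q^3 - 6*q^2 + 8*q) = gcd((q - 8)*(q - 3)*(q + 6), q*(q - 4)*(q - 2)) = 1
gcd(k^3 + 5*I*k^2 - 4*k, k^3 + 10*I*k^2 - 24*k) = k^2 + 4*I*k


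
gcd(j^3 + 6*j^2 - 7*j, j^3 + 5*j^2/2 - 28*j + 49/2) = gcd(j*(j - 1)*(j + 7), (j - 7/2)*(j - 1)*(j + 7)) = j^2 + 6*j - 7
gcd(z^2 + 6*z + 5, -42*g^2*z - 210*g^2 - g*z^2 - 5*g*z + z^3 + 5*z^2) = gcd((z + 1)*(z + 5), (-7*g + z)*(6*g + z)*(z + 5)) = z + 5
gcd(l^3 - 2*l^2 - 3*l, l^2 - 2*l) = l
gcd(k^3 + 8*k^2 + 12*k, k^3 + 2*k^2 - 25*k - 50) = k + 2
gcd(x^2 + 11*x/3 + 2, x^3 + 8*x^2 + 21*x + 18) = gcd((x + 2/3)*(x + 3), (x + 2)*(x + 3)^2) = x + 3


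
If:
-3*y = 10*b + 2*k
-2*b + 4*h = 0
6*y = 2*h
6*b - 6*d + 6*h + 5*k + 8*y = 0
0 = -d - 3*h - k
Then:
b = 0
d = 0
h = 0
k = 0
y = 0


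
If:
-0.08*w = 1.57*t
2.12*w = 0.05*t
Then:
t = 0.00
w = 0.00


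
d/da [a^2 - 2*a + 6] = 2*a - 2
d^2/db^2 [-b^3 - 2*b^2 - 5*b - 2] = -6*b - 4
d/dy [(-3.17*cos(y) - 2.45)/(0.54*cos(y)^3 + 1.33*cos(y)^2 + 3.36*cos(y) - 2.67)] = -(3.4236*cos(y)^3 + 8.1851*cos(y)^2 + 6.517*cos(y) + 16.6959)*sin(y)/(0.54*cos(y)^3 + 1.33*cos(y)^2 + 3.36*cos(y) - 2.67)^2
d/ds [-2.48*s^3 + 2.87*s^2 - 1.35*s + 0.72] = -7.44*s^2 + 5.74*s - 1.35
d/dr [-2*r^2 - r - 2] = -4*r - 1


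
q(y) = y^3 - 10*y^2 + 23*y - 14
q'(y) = 3*y^2 - 20*y + 23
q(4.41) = -21.28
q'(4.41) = -6.86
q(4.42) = -21.35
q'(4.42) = -6.79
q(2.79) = -5.95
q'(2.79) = -9.45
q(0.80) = -1.49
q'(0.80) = 8.92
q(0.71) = -2.35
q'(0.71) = 10.31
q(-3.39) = -245.85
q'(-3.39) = 125.28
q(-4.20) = -361.09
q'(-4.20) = 159.92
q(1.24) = 1.05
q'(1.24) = 2.81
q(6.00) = -20.00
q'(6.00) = 11.00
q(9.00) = 112.00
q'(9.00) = 86.00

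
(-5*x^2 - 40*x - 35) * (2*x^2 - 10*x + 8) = -10*x^4 - 30*x^3 + 290*x^2 + 30*x - 280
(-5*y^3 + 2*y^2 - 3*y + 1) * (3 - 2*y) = 10*y^4 - 19*y^3 + 12*y^2 - 11*y + 3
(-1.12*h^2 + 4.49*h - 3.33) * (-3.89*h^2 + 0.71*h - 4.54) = 4.3568*h^4 - 18.2613*h^3 + 21.2264*h^2 - 22.7489*h + 15.1182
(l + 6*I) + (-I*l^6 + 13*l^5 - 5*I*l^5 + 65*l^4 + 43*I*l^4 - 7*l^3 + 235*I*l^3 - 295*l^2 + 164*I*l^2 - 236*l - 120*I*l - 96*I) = -I*l^6 + 13*l^5 - 5*I*l^5 + 65*l^4 + 43*I*l^4 - 7*l^3 + 235*I*l^3 - 295*l^2 + 164*I*l^2 - 235*l - 120*I*l - 90*I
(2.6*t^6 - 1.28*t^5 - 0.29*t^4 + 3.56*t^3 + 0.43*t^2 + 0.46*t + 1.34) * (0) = 0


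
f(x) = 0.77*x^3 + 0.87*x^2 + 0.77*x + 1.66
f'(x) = 2.31*x^2 + 1.74*x + 0.77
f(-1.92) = -2.06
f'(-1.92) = 5.94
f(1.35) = 6.18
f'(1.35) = 7.33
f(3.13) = 36.20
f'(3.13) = 28.85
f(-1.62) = -0.58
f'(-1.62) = 4.01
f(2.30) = 17.40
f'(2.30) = 16.99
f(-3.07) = -14.78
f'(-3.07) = 17.20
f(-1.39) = 0.20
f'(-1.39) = 2.81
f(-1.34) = 0.34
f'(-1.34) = 2.59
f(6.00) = 203.92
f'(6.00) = 94.37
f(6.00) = 203.92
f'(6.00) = 94.37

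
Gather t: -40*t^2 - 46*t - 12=-40*t^2 - 46*t - 12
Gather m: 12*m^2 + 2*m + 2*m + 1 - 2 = 12*m^2 + 4*m - 1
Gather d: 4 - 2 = 2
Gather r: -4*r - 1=-4*r - 1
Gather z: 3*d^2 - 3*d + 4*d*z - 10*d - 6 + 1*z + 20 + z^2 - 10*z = 3*d^2 - 13*d + z^2 + z*(4*d - 9) + 14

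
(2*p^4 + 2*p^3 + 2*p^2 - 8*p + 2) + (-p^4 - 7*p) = p^4 + 2*p^3 + 2*p^2 - 15*p + 2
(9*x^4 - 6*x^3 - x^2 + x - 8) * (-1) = -9*x^4 + 6*x^3 + x^2 - x + 8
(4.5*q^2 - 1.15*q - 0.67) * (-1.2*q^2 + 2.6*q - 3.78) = -5.4*q^4 + 13.08*q^3 - 19.196*q^2 + 2.605*q + 2.5326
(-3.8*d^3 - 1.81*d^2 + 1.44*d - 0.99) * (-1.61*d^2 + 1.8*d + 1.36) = 6.118*d^5 - 3.9259*d^4 - 10.7444*d^3 + 1.7243*d^2 + 0.1764*d - 1.3464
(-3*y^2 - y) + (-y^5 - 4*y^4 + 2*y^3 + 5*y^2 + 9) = -y^5 - 4*y^4 + 2*y^3 + 2*y^2 - y + 9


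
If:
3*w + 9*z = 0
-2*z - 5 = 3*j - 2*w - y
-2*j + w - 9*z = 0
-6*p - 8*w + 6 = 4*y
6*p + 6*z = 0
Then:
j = -6/5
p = -1/5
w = -3/5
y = 3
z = 1/5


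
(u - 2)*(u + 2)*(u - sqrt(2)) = u^3 - sqrt(2)*u^2 - 4*u + 4*sqrt(2)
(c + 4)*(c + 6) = c^2 + 10*c + 24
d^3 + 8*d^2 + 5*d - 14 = (d - 1)*(d + 2)*(d + 7)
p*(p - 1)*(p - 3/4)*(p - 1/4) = p^4 - 2*p^3 + 19*p^2/16 - 3*p/16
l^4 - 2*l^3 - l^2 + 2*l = l*(l - 2)*(l - 1)*(l + 1)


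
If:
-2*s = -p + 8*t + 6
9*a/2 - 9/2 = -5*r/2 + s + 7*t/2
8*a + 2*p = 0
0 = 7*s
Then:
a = -2*t - 3/2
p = 8*t + 6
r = 5*t + 9/2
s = 0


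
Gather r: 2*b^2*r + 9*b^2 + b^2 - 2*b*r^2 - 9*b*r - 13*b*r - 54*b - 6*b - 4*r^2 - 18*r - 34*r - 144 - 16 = 10*b^2 - 60*b + r^2*(-2*b - 4) + r*(2*b^2 - 22*b - 52) - 160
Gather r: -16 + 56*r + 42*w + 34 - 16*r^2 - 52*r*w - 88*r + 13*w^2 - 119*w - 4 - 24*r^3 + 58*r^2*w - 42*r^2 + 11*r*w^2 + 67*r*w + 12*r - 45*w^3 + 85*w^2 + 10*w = -24*r^3 + r^2*(58*w - 58) + r*(11*w^2 + 15*w - 20) - 45*w^3 + 98*w^2 - 67*w + 14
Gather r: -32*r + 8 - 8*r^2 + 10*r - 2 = -8*r^2 - 22*r + 6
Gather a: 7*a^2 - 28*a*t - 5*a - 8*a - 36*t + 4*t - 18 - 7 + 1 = 7*a^2 + a*(-28*t - 13) - 32*t - 24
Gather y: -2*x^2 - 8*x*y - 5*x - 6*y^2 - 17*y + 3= -2*x^2 - 5*x - 6*y^2 + y*(-8*x - 17) + 3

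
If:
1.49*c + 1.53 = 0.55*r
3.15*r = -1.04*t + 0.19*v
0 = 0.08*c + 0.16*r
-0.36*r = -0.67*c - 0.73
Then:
No Solution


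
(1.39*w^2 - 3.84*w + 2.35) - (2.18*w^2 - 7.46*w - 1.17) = -0.79*w^2 + 3.62*w + 3.52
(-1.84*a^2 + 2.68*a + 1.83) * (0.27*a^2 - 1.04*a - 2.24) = -0.4968*a^4 + 2.6372*a^3 + 1.8285*a^2 - 7.9064*a - 4.0992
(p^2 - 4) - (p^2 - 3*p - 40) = 3*p + 36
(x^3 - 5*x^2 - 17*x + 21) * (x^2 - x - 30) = x^5 - 6*x^4 - 42*x^3 + 188*x^2 + 489*x - 630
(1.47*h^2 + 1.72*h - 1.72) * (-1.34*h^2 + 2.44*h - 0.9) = -1.9698*h^4 + 1.282*h^3 + 5.1786*h^2 - 5.7448*h + 1.548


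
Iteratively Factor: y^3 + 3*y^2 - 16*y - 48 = (y + 4)*(y^2 - y - 12) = (y + 3)*(y + 4)*(y - 4)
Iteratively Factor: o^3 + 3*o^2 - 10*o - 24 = (o + 2)*(o^2 + o - 12) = (o - 3)*(o + 2)*(o + 4)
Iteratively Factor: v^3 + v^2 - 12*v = (v - 3)*(v^2 + 4*v) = (v - 3)*(v + 4)*(v)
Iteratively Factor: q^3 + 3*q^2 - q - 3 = (q - 1)*(q^2 + 4*q + 3) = (q - 1)*(q + 1)*(q + 3)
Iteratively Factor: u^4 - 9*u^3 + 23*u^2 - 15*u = (u)*(u^3 - 9*u^2 + 23*u - 15) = u*(u - 3)*(u^2 - 6*u + 5) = u*(u - 3)*(u - 1)*(u - 5)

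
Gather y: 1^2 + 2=3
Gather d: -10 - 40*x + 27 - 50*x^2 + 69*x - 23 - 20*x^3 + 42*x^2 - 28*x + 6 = -20*x^3 - 8*x^2 + x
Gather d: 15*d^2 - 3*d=15*d^2 - 3*d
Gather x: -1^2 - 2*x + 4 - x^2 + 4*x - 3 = -x^2 + 2*x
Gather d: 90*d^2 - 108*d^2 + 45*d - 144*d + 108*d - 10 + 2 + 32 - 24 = -18*d^2 + 9*d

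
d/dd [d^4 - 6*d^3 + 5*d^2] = 2*d*(2*d^2 - 9*d + 5)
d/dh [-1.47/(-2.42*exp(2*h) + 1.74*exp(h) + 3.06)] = (2.5578 - 7.1148*exp(h))*exp(h)/(-2.42*exp(2*h) + 1.74*exp(h) + 3.06)^2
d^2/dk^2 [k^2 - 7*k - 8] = 2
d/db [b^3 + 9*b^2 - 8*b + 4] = 3*b^2 + 18*b - 8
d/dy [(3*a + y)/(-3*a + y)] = -6*a/(3*a - y)^2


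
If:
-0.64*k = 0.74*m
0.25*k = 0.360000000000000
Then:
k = 1.44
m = -1.25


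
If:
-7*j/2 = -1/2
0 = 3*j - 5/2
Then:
No Solution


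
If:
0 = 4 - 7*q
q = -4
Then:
No Solution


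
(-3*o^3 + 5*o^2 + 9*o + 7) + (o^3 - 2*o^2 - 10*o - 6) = -2*o^3 + 3*o^2 - o + 1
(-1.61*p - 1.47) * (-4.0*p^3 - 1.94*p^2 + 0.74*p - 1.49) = 6.44*p^4 + 9.0034*p^3 + 1.6604*p^2 + 1.3111*p + 2.1903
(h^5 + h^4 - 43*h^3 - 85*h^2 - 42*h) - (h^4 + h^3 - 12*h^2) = h^5 - 44*h^3 - 73*h^2 - 42*h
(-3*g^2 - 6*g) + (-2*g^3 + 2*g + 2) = -2*g^3 - 3*g^2 - 4*g + 2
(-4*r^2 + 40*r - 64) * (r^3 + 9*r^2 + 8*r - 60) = -4*r^5 + 4*r^4 + 264*r^3 - 16*r^2 - 2912*r + 3840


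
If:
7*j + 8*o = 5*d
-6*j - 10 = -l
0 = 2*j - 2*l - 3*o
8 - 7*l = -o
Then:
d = -1601/340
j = -103/68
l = 31/34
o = -55/34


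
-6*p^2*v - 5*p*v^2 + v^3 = v*(-6*p + v)*(p + v)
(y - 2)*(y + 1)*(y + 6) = y^3 + 5*y^2 - 8*y - 12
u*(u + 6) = u^2 + 6*u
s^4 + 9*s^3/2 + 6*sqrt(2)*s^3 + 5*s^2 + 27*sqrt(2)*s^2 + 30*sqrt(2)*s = s*(s + 2)*(s + 5/2)*(s + 6*sqrt(2))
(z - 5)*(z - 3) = z^2 - 8*z + 15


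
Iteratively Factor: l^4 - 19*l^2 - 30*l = (l + 3)*(l^3 - 3*l^2 - 10*l) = (l - 5)*(l + 3)*(l^2 + 2*l) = (l - 5)*(l + 2)*(l + 3)*(l)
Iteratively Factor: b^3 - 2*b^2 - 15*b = (b + 3)*(b^2 - 5*b) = b*(b + 3)*(b - 5)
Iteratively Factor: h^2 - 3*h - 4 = (h - 4)*(h + 1)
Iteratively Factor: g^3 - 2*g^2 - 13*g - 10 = (g + 2)*(g^2 - 4*g - 5) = (g - 5)*(g + 2)*(g + 1)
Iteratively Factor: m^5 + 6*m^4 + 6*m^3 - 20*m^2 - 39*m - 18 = (m + 3)*(m^4 + 3*m^3 - 3*m^2 - 11*m - 6) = (m + 3)^2*(m^3 - 3*m - 2) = (m + 1)*(m + 3)^2*(m^2 - m - 2) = (m - 2)*(m + 1)*(m + 3)^2*(m + 1)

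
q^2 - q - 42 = (q - 7)*(q + 6)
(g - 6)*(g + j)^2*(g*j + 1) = g^4*j + 2*g^3*j^2 - 6*g^3*j + g^3 + g^2*j^3 - 12*g^2*j^2 + 2*g^2*j - 6*g^2 - 6*g*j^3 + g*j^2 - 12*g*j - 6*j^2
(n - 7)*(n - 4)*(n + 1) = n^3 - 10*n^2 + 17*n + 28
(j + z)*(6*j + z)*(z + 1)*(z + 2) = 6*j^2*z^2 + 18*j^2*z + 12*j^2 + 7*j*z^3 + 21*j*z^2 + 14*j*z + z^4 + 3*z^3 + 2*z^2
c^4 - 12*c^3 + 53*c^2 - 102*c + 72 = (c - 4)*(c - 3)^2*(c - 2)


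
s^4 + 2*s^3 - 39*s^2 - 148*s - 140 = (s - 7)*(s + 2)^2*(s + 5)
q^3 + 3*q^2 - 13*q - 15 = (q - 3)*(q + 1)*(q + 5)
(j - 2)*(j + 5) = j^2 + 3*j - 10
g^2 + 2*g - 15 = (g - 3)*(g + 5)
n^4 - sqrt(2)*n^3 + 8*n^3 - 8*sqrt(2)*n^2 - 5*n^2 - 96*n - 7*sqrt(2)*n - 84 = (n + 1)*(n + 7)*(n - 3*sqrt(2))*(n + 2*sqrt(2))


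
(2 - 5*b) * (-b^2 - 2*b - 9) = 5*b^3 + 8*b^2 + 41*b - 18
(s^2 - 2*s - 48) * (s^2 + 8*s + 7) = s^4 + 6*s^3 - 57*s^2 - 398*s - 336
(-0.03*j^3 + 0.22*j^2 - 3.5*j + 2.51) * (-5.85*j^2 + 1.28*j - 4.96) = 0.1755*j^5 - 1.3254*j^4 + 20.9054*j^3 - 20.2547*j^2 + 20.5728*j - 12.4496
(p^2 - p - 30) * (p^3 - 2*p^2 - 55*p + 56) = p^5 - 3*p^4 - 83*p^3 + 171*p^2 + 1594*p - 1680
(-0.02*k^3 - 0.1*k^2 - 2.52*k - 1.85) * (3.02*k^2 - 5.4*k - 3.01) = -0.0604*k^5 - 0.194*k^4 - 7.0102*k^3 + 8.322*k^2 + 17.5752*k + 5.5685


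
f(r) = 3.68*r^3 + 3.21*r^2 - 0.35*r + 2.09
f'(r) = 11.04*r^2 + 6.42*r - 0.35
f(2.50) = 78.78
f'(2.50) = 84.70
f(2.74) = 100.93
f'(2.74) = 100.12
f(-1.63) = -4.75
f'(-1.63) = 18.52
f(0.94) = 7.65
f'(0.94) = 15.44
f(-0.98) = 2.05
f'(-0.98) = 3.96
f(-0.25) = 2.32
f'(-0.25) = -1.26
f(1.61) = 25.20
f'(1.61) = 38.60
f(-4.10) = -196.14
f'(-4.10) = 158.91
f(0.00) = 2.09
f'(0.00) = -0.35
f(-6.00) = -675.13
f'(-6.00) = 358.57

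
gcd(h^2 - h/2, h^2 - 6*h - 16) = 1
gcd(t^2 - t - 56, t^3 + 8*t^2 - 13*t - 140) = t + 7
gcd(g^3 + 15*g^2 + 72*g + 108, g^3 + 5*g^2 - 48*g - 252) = g^2 + 12*g + 36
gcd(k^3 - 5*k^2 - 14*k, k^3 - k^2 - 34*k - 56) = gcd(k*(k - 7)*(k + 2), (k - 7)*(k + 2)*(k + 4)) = k^2 - 5*k - 14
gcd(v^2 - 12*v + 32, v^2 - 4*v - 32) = v - 8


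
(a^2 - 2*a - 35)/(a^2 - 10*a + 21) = (a + 5)/(a - 3)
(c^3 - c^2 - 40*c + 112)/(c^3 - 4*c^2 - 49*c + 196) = (c - 4)/(c - 7)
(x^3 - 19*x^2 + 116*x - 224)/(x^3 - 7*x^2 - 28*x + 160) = (x - 7)/(x + 5)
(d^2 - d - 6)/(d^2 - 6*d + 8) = (d^2 - d - 6)/(d^2 - 6*d + 8)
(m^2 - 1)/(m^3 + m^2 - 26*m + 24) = (m + 1)/(m^2 + 2*m - 24)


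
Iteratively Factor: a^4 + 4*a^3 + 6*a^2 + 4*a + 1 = (a + 1)*(a^3 + 3*a^2 + 3*a + 1) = (a + 1)^2*(a^2 + 2*a + 1) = (a + 1)^3*(a + 1)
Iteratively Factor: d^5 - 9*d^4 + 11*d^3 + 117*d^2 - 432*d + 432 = (d - 3)*(d^4 - 6*d^3 - 7*d^2 + 96*d - 144) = (d - 3)*(d + 4)*(d^3 - 10*d^2 + 33*d - 36) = (d - 4)*(d - 3)*(d + 4)*(d^2 - 6*d + 9) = (d - 4)*(d - 3)^2*(d + 4)*(d - 3)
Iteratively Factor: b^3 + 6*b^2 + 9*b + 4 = (b + 4)*(b^2 + 2*b + 1) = (b + 1)*(b + 4)*(b + 1)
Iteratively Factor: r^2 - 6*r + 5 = (r - 5)*(r - 1)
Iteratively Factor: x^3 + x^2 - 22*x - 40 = (x + 4)*(x^2 - 3*x - 10) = (x - 5)*(x + 4)*(x + 2)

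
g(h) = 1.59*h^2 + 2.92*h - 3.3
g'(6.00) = 22.00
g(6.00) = 71.46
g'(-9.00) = -25.70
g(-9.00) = 99.21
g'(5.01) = 18.85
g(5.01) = 51.24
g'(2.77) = 11.73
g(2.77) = 16.99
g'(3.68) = 14.62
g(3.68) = 28.98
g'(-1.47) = -1.75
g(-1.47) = -4.16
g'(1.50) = 7.69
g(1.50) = 4.66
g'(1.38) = 7.31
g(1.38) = 3.76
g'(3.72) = 14.75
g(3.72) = 29.57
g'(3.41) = 13.76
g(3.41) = 25.15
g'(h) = 3.18*h + 2.92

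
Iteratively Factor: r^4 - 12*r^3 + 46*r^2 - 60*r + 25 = (r - 5)*(r^3 - 7*r^2 + 11*r - 5) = (r - 5)^2*(r^2 - 2*r + 1) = (r - 5)^2*(r - 1)*(r - 1)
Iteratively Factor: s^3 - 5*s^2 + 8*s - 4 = (s - 2)*(s^2 - 3*s + 2) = (s - 2)*(s - 1)*(s - 2)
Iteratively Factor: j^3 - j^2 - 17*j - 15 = (j + 3)*(j^2 - 4*j - 5) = (j - 5)*(j + 3)*(j + 1)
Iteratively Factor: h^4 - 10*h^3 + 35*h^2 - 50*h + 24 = (h - 2)*(h^3 - 8*h^2 + 19*h - 12) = (h - 3)*(h - 2)*(h^2 - 5*h + 4) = (h - 4)*(h - 3)*(h - 2)*(h - 1)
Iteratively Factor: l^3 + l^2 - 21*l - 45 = (l + 3)*(l^2 - 2*l - 15) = (l - 5)*(l + 3)*(l + 3)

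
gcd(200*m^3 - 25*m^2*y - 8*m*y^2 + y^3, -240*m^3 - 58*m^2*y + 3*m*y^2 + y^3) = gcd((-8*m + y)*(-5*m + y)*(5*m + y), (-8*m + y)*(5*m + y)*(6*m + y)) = -40*m^2 - 3*m*y + y^2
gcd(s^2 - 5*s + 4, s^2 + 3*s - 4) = s - 1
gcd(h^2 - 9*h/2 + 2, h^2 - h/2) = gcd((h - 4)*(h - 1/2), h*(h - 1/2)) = h - 1/2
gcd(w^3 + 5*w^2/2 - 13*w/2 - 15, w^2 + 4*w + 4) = w + 2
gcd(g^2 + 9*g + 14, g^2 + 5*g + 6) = g + 2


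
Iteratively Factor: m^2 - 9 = (m + 3)*(m - 3)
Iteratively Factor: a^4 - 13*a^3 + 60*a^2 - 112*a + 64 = (a - 1)*(a^3 - 12*a^2 + 48*a - 64) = (a - 4)*(a - 1)*(a^2 - 8*a + 16) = (a - 4)^2*(a - 1)*(a - 4)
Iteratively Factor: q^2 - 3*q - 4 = (q + 1)*(q - 4)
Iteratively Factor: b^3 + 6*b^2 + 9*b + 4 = (b + 1)*(b^2 + 5*b + 4) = (b + 1)^2*(b + 4)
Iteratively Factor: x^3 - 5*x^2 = (x - 5)*(x^2) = x*(x - 5)*(x)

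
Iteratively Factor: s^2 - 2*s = (s - 2)*(s)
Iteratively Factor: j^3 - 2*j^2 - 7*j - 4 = (j + 1)*(j^2 - 3*j - 4) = (j + 1)^2*(j - 4)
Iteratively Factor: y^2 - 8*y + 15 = (y - 3)*(y - 5)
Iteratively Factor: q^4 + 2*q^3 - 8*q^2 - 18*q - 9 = (q + 1)*(q^3 + q^2 - 9*q - 9) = (q + 1)*(q + 3)*(q^2 - 2*q - 3) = (q - 3)*(q + 1)*(q + 3)*(q + 1)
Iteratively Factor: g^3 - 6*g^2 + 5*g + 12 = (g - 3)*(g^2 - 3*g - 4) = (g - 3)*(g + 1)*(g - 4)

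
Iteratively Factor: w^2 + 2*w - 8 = (w - 2)*(w + 4)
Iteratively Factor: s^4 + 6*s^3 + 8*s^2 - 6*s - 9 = (s + 3)*(s^3 + 3*s^2 - s - 3) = (s - 1)*(s + 3)*(s^2 + 4*s + 3) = (s - 1)*(s + 3)^2*(s + 1)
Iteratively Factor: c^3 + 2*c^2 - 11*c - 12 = (c + 4)*(c^2 - 2*c - 3) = (c + 1)*(c + 4)*(c - 3)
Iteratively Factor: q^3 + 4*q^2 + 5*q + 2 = (q + 1)*(q^2 + 3*q + 2) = (q + 1)^2*(q + 2)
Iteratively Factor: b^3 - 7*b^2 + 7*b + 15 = (b - 5)*(b^2 - 2*b - 3) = (b - 5)*(b - 3)*(b + 1)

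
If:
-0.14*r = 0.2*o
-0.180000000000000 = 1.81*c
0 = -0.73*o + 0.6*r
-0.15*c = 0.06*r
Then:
No Solution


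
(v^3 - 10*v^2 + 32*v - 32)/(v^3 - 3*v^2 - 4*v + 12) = (v^2 - 8*v + 16)/(v^2 - v - 6)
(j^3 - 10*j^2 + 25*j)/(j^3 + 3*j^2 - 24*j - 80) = j*(j - 5)/(j^2 + 8*j + 16)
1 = 1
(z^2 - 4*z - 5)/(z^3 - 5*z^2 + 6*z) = (z^2 - 4*z - 5)/(z*(z^2 - 5*z + 6))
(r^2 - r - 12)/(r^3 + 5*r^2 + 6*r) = (r - 4)/(r*(r + 2))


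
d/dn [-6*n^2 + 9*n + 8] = 9 - 12*n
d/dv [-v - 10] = -1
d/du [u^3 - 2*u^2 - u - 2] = 3*u^2 - 4*u - 1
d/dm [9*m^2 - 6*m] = 18*m - 6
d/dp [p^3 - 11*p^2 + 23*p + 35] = 3*p^2 - 22*p + 23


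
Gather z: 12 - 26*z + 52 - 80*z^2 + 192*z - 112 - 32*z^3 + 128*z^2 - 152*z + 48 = -32*z^3 + 48*z^2 + 14*z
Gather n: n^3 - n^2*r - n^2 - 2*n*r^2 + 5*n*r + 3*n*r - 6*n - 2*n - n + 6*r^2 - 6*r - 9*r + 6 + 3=n^3 + n^2*(-r - 1) + n*(-2*r^2 + 8*r - 9) + 6*r^2 - 15*r + 9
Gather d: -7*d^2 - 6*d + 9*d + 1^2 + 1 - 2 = -7*d^2 + 3*d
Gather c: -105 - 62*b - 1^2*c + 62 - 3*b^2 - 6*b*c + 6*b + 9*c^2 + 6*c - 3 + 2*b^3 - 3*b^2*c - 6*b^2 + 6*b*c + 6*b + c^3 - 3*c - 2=2*b^3 - 9*b^2 - 50*b + c^3 + 9*c^2 + c*(2 - 3*b^2) - 48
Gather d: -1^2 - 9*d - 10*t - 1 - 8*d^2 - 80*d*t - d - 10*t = -8*d^2 + d*(-80*t - 10) - 20*t - 2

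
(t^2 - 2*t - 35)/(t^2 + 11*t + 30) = (t - 7)/(t + 6)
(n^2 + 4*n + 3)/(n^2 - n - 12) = (n + 1)/(n - 4)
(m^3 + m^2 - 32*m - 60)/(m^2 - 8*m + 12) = (m^2 + 7*m + 10)/(m - 2)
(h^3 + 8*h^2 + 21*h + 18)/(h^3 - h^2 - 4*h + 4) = (h^2 + 6*h + 9)/(h^2 - 3*h + 2)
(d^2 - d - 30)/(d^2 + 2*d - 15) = (d - 6)/(d - 3)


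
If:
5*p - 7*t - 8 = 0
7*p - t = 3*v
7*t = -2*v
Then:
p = 152/193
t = -112/193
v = 392/193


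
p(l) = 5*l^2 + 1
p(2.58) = 34.28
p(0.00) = 1.00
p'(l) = 10*l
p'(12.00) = 120.00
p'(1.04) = 10.40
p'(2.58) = 25.80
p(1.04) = 6.41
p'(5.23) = 52.30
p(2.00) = 21.00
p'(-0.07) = -0.70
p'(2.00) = 20.00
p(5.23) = 137.76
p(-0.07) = 1.02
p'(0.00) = 0.00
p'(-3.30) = -33.00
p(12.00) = 721.00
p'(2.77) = 27.70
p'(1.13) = 11.30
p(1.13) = 7.38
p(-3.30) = 55.45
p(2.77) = 39.36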